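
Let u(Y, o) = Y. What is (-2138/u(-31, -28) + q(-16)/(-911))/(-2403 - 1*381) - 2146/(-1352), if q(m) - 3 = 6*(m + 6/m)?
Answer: 83043765485/53149110144 ≈ 1.5625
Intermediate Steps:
q(m) = 3 + 6*m + 36/m (q(m) = 3 + 6*(m + 6/m) = 3 + (6*m + 36/m) = 3 + 6*m + 36/m)
(-2138/u(-31, -28) + q(-16)/(-911))/(-2403 - 1*381) - 2146/(-1352) = (-2138/(-31) + (3 + 6*(-16) + 36/(-16))/(-911))/(-2403 - 1*381) - 2146/(-1352) = (-2138*(-1/31) + (3 - 96 + 36*(-1/16))*(-1/911))/(-2403 - 381) - 2146*(-1/1352) = (2138/31 + (3 - 96 - 9/4)*(-1/911))/(-2784) + 1073/676 = (2138/31 - 381/4*(-1/911))*(-1/2784) + 1073/676 = (2138/31 + 381/3644)*(-1/2784) + 1073/676 = (7802683/112964)*(-1/2784) + 1073/676 = -7802683/314491776 + 1073/676 = 83043765485/53149110144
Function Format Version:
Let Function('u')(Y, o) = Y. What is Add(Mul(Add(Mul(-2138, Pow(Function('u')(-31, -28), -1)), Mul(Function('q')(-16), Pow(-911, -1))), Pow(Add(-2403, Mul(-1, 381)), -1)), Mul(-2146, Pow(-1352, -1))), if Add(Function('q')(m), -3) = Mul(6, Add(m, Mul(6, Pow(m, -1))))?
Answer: Rational(83043765485, 53149110144) ≈ 1.5625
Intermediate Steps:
Function('q')(m) = Add(3, Mul(6, m), Mul(36, Pow(m, -1))) (Function('q')(m) = Add(3, Mul(6, Add(m, Mul(6, Pow(m, -1))))) = Add(3, Add(Mul(6, m), Mul(36, Pow(m, -1)))) = Add(3, Mul(6, m), Mul(36, Pow(m, -1))))
Add(Mul(Add(Mul(-2138, Pow(Function('u')(-31, -28), -1)), Mul(Function('q')(-16), Pow(-911, -1))), Pow(Add(-2403, Mul(-1, 381)), -1)), Mul(-2146, Pow(-1352, -1))) = Add(Mul(Add(Mul(-2138, Pow(-31, -1)), Mul(Add(3, Mul(6, -16), Mul(36, Pow(-16, -1))), Pow(-911, -1))), Pow(Add(-2403, Mul(-1, 381)), -1)), Mul(-2146, Pow(-1352, -1))) = Add(Mul(Add(Mul(-2138, Rational(-1, 31)), Mul(Add(3, -96, Mul(36, Rational(-1, 16))), Rational(-1, 911))), Pow(Add(-2403, -381), -1)), Mul(-2146, Rational(-1, 1352))) = Add(Mul(Add(Rational(2138, 31), Mul(Add(3, -96, Rational(-9, 4)), Rational(-1, 911))), Pow(-2784, -1)), Rational(1073, 676)) = Add(Mul(Add(Rational(2138, 31), Mul(Rational(-381, 4), Rational(-1, 911))), Rational(-1, 2784)), Rational(1073, 676)) = Add(Mul(Add(Rational(2138, 31), Rational(381, 3644)), Rational(-1, 2784)), Rational(1073, 676)) = Add(Mul(Rational(7802683, 112964), Rational(-1, 2784)), Rational(1073, 676)) = Add(Rational(-7802683, 314491776), Rational(1073, 676)) = Rational(83043765485, 53149110144)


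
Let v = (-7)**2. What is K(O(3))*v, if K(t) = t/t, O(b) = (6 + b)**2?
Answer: 49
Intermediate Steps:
K(t) = 1
v = 49
K(O(3))*v = 1*49 = 49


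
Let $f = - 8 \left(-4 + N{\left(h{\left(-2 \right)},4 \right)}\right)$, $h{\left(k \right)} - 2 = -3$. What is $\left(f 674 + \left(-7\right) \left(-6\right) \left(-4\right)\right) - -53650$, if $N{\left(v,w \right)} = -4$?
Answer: $96618$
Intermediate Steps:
$h{\left(k \right)} = -1$ ($h{\left(k \right)} = 2 - 3 = -1$)
$f = 64$ ($f = - 8 \left(-4 - 4\right) = \left(-8\right) \left(-8\right) = 64$)
$\left(f 674 + \left(-7\right) \left(-6\right) \left(-4\right)\right) - -53650 = \left(64 \cdot 674 + \left(-7\right) \left(-6\right) \left(-4\right)\right) - -53650 = \left(43136 + 42 \left(-4\right)\right) + 53650 = \left(43136 - 168\right) + 53650 = 42968 + 53650 = 96618$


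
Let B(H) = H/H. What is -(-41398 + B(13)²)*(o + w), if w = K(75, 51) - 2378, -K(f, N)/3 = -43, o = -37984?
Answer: -1665525501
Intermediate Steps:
K(f, N) = 129 (K(f, N) = -3*(-43) = 129)
B(H) = 1
w = -2249 (w = 129 - 2378 = -2249)
-(-41398 + B(13)²)*(o + w) = -(-41398 + 1²)*(-37984 - 2249) = -(-41398 + 1)*(-40233) = -(-41397)*(-40233) = -1*1665525501 = -1665525501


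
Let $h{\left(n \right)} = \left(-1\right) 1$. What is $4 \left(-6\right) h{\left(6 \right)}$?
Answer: $24$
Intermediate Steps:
$h{\left(n \right)} = -1$
$4 \left(-6\right) h{\left(6 \right)} = 4 \left(-6\right) \left(-1\right) = \left(-24\right) \left(-1\right) = 24$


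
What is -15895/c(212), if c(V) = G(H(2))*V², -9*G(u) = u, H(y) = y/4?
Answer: 143055/22472 ≈ 6.3659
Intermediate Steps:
H(y) = y/4 (H(y) = y*(¼) = y/4)
G(u) = -u/9
c(V) = -V²/18 (c(V) = (-2/36)*V² = (-⅑*½)*V² = -V²/18)
-15895/c(212) = -15895/((-1/18*212²)) = -15895/((-1/18*44944)) = -15895/(-22472/9) = -15895*(-9/22472) = 143055/22472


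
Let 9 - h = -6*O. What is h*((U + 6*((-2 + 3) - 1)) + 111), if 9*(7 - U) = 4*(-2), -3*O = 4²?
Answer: -24610/9 ≈ -2734.4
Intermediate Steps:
O = -16/3 (O = -⅓*4² = -⅓*16 = -16/3 ≈ -5.3333)
U = 71/9 (U = 7 - 4*(-2)/9 = 7 - ⅑*(-8) = 7 + 8/9 = 71/9 ≈ 7.8889)
h = -23 (h = 9 - (-6)*(-16)/3 = 9 - 1*32 = 9 - 32 = -23)
h*((U + 6*((-2 + 3) - 1)) + 111) = -23*((71/9 + 6*((-2 + 3) - 1)) + 111) = -23*((71/9 + 6*(1 - 1)) + 111) = -23*((71/9 + 6*0) + 111) = -23*((71/9 + 0) + 111) = -23*(71/9 + 111) = -23*1070/9 = -24610/9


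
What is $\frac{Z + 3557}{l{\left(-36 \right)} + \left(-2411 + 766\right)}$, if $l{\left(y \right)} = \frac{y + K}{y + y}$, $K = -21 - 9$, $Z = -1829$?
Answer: $- \frac{20736}{19729} \approx -1.051$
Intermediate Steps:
$K = -30$
$l{\left(y \right)} = \frac{-30 + y}{2 y}$ ($l{\left(y \right)} = \frac{y - 30}{y + y} = \frac{-30 + y}{2 y}$)
$\frac{Z + 3557}{l{\left(-36 \right)} + \left(-2411 + 766\right)} = \frac{-1829 + 3557}{\frac{-30 - 36}{2 \left(-36\right)} + \left(-2411 + 766\right)} = \frac{1728}{\frac{1}{2} \left(- \frac{1}{36}\right) \left(-66\right) - 1645} = \frac{1728}{\frac{11}{12} - 1645} = \frac{1728}{- \frac{19729}{12}} = 1728 \left(- \frac{12}{19729}\right) = - \frac{20736}{19729}$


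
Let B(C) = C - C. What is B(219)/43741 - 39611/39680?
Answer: -39611/39680 ≈ -0.99826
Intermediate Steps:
B(C) = 0
B(219)/43741 - 39611/39680 = 0/43741 - 39611/39680 = 0*(1/43741) - 39611*1/39680 = 0 - 39611/39680 = -39611/39680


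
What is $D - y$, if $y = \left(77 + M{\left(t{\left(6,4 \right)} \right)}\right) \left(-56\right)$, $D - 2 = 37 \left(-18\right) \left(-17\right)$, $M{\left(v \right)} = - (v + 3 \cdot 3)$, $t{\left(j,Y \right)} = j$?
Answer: $14796$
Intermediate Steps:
$M{\left(v \right)} = -9 - v$ ($M{\left(v \right)} = - (v + 9) = - (9 + v) = -9 - v$)
$D = 11324$ ($D = 2 + 37 \left(-18\right) \left(-17\right) = 2 - -11322 = 2 + 11322 = 11324$)
$y = -3472$ ($y = \left(77 - 15\right) \left(-56\right) = 62 \left(-56\right) = -3472$)
$D - y = 11324 - -3472 = 11324 + 3472 = 14796$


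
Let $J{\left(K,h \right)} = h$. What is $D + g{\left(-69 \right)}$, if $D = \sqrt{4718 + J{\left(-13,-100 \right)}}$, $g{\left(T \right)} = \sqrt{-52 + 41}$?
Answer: $\sqrt{4618} + i \sqrt{11} \approx 67.956 + 3.3166 i$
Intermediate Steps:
$g{\left(T \right)} = i \sqrt{11}$ ($g{\left(T \right)} = \sqrt{-11} = i \sqrt{11}$)
$D = \sqrt{4618}$ ($D = \sqrt{4718 - 100} = \sqrt{4618} \approx 67.956$)
$D + g{\left(-69 \right)} = \sqrt{4618} + i \sqrt{11}$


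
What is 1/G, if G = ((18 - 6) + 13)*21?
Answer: 1/525 ≈ 0.0019048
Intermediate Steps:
G = 525 (G = (12 + 13)*21 = 25*21 = 525)
1/G = 1/525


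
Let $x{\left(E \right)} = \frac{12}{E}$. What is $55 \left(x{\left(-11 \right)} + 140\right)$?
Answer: $7640$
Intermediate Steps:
$55 \left(x{\left(-11 \right)} + 140\right) = 55 \left(\frac{12}{-11} + 140\right) = 55 \left(12 \left(- \frac{1}{11}\right) + 140\right) = 55 \left(- \frac{12}{11} + 140\right) = 55 \cdot \frac{1528}{11} = 7640$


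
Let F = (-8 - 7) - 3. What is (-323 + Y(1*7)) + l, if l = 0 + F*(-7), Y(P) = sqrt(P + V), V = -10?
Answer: -197 + I*sqrt(3) ≈ -197.0 + 1.732*I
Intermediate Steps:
Y(P) = sqrt(-10 + P) (Y(P) = sqrt(P - 10) = sqrt(-10 + P))
F = -18 (F = -15 - 3 = -18)
l = 126 (l = 0 - 18*(-7) = 0 + 126 = 126)
(-323 + Y(1*7)) + l = (-323 + sqrt(-10 + 1*7)) + 126 = (-323 + sqrt(-10 + 7)) + 126 = (-323 + sqrt(-3)) + 126 = (-323 + I*sqrt(3)) + 126 = -197 + I*sqrt(3)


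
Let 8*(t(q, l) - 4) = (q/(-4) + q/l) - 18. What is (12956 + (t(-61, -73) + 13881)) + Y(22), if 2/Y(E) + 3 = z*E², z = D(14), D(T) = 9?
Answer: 272933178673/10168608 ≈ 26841.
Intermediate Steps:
z = 9
t(q, l) = 7/4 - q/32 + q/(8*l) (t(q, l) = 4 + ((q/(-4) + q/l) - 18)/8 = 4 + ((q*(-¼) + q/l) - 18)/8 = 4 + ((-q/4 + q/l) - 18)/8 = 4 + (-18 - q/4 + q/l)/8 = 4 + (-9/4 - q/32 + q/(8*l)) = 7/4 - q/32 + q/(8*l))
Y(E) = 2/(-3 + 9*E²)
(12956 + (t(-61, -73) + 13881)) + Y(22) = (12956 + ((1/32)*(4*(-61) - 1*(-73)*(-56 - 61))/(-73) + 13881)) + 2/(3*(-1 + 3*22²)) = (12956 + ((1/32)*(-1/73)*(-244 - 1*(-73)*(-117)) + 13881)) + 2/(3*(-1 + 3*484)) = (12956 + ((1/32)*(-1/73)*(-244 - 8541) + 13881)) + 2/(3*(-1 + 1452)) = (12956 + ((1/32)*(-1/73)*(-8785) + 13881)) + (⅔)/1451 = (12956 + (8785/2336 + 13881)) + (⅔)*(1/1451) = (12956 + 32434801/2336) + 2/4353 = 62700017/2336 + 2/4353 = 272933178673/10168608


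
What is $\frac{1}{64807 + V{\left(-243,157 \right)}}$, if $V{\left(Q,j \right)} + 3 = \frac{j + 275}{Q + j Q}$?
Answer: $\frac{711}{46075636} \approx 1.5431 \cdot 10^{-5}$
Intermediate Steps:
$V{\left(Q,j \right)} = -3 + \frac{275 + j}{Q + Q j}$ ($V{\left(Q,j \right)} = -3 + \frac{j + 275}{Q + j Q} = -3 + \frac{275 + j}{Q + Q j}$)
$\frac{1}{64807 + V{\left(-243,157 \right)}} = \frac{1}{64807 + \frac{275 + 157 - -729 - \left(-729\right) 157}{\left(-243\right) \left(1 + 157\right)}} = \frac{1}{64807 - \frac{275 + 157 + 729 + 114453}{243 \cdot 158}} = \frac{1}{64807 - \frac{1}{38394} \cdot 115614} = \frac{1}{64807 - \frac{2141}{711}} = \frac{1}{\frac{46075636}{711}} = \frac{711}{46075636}$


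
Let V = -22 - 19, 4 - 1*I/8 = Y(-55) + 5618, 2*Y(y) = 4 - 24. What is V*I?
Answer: 1838112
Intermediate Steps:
Y(y) = -10 (Y(y) = (4 - 24)/2 = (1/2)*(-20) = -10)
I = -44832 (I = 32 - 8*(-10 + 5618) = 32 - 8*5608 = 32 - 44864 = -44832)
V = -41
V*I = -41*(-44832) = 1838112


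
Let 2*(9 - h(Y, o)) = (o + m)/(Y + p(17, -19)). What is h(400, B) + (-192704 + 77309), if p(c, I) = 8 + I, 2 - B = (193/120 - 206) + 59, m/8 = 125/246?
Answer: -147223553509/1275920 ≈ -1.1539e+5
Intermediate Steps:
m = 500/123 (m = 8*(125/246) = 500/123 ≈ 4.0650)
B = 17687/120 (B = 2 - ((193/120 - 206) + 59) = 2 - (-24527/120 + 59) = 2 - 1*(-17447/120) = 2 + 17447/120 = 17687/120 ≈ 147.39)
h(Y, o) = 9 - (500/123 + o)/(2*(-11 + Y)) (h(Y, o) = 9 - (o + 500/123)/(2*(Y + (8 - 19))) = 9 - (500/123 + o)/(2*(Y - 11)) = 9 - (500/123 + o)/(2*(-11 + Y)))
h(400, B) + (-192704 + 77309) = (-24854 - 123*17687/120 + 2214*400)/(246*(-11 + 400)) + (-192704 + 77309) = (1/246)*(-24854 - 725167/40 + 885600)/389 - 115395 = (1/246)*(1/389)*(33704673/40) - 115395 = 11234891/1275920 - 115395 = -147223553509/1275920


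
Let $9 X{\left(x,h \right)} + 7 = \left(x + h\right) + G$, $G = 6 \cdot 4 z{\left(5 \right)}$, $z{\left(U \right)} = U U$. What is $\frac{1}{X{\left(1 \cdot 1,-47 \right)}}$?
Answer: $\frac{9}{547} \approx 0.016453$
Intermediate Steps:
$z{\left(U \right)} = U^{2}$
$G = 600$ ($G = 6 \cdot 4 \cdot 5^{2} = 24 \cdot 25 = 600$)
$X{\left(x,h \right)} = \frac{593}{9} + \frac{h}{9} + \frac{x}{9}$ ($X{\left(x,h \right)} = - \frac{7}{9} + \frac{\left(x + h\right) + 600}{9} = - \frac{7}{9} + \frac{\left(h + x\right) + 600}{9} = - \frac{7}{9} + \frac{600 + h + x}{9} = - \frac{7}{9} + \left(\frac{200}{3} + \frac{h}{9} + \frac{x}{9}\right) = \frac{593}{9} + \frac{h}{9} + \frac{x}{9}$)
$\frac{1}{X{\left(1 \cdot 1,-47 \right)}} = \frac{1}{\frac{593}{9} + \frac{1}{9} \left(-47\right) + \frac{1 \cdot 1}{9}} = \frac{1}{\frac{593}{9} - \frac{47}{9} + \frac{1}{9} \cdot 1} = \frac{1}{\frac{593}{9} - \frac{47}{9} + \frac{1}{9}} = \frac{1}{\frac{547}{9}} = \frac{9}{547}$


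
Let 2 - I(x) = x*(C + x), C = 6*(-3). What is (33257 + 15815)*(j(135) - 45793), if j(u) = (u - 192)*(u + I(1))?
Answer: -2677908112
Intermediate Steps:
C = -18
I(x) = 2 - x*(-18 + x)
j(u) = (-192 + u)*(19 + u) (j(u) = (u - 192)*(u + (2 - 1*1**2 + 18*1)) = (-192 + u)*(u + (2 - 1*1 + 18)) = (-192 + u)*(u + (2 - 1 + 18)) = (-192 + u)*(u + 19) = (-192 + u)*(19 + u))
(33257 + 15815)*(j(135) - 45793) = (33257 + 15815)*((-3648 + 135**2 - 173*135) - 45793) = 49072*((-3648 + 18225 - 23355) - 45793) = 49072*(-8778 - 45793) = 49072*(-54571) = -2677908112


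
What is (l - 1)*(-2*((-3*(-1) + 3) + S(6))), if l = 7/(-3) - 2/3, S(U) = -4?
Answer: 16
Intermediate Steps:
l = -3 (l = 7*(-⅓) - 2*⅓ = -7/3 - ⅔ = -3)
(l - 1)*(-2*((-3*(-1) + 3) + S(6))) = (-3 - 1)*(-2*((-3*(-1) + 3) - 4)) = -(-8)*((3 + 3) - 4) = -(-8)*(6 - 4) = -(-8)*2 = -4*(-4) = 16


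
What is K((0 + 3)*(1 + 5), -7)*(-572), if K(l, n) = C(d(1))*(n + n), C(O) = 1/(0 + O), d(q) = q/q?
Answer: 8008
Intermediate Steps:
d(q) = 1
C(O) = 1/O
K(l, n) = 2*n (K(l, n) = (n + n)/1 = 1*(2*n) = 2*n)
K((0 + 3)*(1 + 5), -7)*(-572) = (2*(-7))*(-572) = -14*(-572) = 8008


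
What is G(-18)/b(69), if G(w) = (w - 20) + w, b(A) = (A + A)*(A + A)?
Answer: -14/4761 ≈ -0.0029406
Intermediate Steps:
b(A) = 4*A**2 (b(A) = (2*A)*(2*A) = 4*A**2)
G(w) = -20 + 2*w (G(w) = (-20 + w) + w = -20 + 2*w)
G(-18)/b(69) = (-20 + 2*(-18))/((4*69**2)) = (-20 - 36)/((4*4761)) = -56/19044 = -56*1/19044 = -14/4761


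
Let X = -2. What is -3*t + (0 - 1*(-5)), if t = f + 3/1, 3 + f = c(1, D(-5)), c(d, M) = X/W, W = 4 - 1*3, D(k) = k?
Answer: 11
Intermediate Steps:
W = 1 (W = 4 - 3 = 1)
c(d, M) = -2 (c(d, M) = -2/1 = -2*1 = -2)
f = -5 (f = -3 - 2 = -5)
t = -2 (t = -5 + 3/1 = -5 + 3*1 = -5 + 3 = -2)
-3*t + (0 - 1*(-5)) = -3*(-2) + (0 - 1*(-5)) = 6 + (0 + 5) = 6 + 5 = 11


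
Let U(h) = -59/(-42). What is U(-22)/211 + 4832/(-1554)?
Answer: -339123/109298 ≈ -3.1027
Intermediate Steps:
U(h) = 59/42 (U(h) = -59*(-1/42) = 59/42)
U(-22)/211 + 4832/(-1554) = (59/42)/211 + 4832/(-1554) = (59/42)*(1/211) + 4832*(-1/1554) = 59/8862 - 2416/777 = -339123/109298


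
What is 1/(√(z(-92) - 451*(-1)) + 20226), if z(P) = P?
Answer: 20226/409090717 - √359/409090717 ≈ 4.9395e-5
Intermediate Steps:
1/(√(z(-92) - 451*(-1)) + 20226) = 1/(√(-92 - 451*(-1)) + 20226) = 1/(√(-92 + 451) + 20226) = 1/(√359 + 20226) = 1/(20226 + √359)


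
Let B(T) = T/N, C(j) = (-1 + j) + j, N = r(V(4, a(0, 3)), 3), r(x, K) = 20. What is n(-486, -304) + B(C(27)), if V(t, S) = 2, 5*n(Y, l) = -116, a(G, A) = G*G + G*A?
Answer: -411/20 ≈ -20.550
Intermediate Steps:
a(G, A) = G² + A*G
n(Y, l) = -116/5 (n(Y, l) = (⅕)*(-116) = -116/5)
N = 20
C(j) = -1 + 2*j
B(T) = T/20
n(-486, -304) + B(C(27)) = -116/5 + (-1 + 2*27)/20 = -116/5 + (-1 + 54)/20 = -116/5 + (1/20)*53 = -116/5 + 53/20 = -411/20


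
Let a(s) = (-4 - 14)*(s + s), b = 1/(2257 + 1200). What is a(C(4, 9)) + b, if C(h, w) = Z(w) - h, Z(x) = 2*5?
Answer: -746711/3457 ≈ -216.00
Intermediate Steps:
Z(x) = 10
C(h, w) = 10 - h
b = 1/3457 ≈ 0.00028927
a(s) = -36*s
a(C(4, 9)) + b = -36*(10 - 1*4) + 1/3457 = -36*(10 - 4) + 1/3457 = -36*6 + 1/3457 = -216 + 1/3457 = -746711/3457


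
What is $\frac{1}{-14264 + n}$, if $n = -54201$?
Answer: $- \frac{1}{68465} \approx -1.4606 \cdot 10^{-5}$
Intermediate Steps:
$\frac{1}{-14264 + n} = \frac{1}{-14264 - 54201} = \frac{1}{-68465} = - \frac{1}{68465}$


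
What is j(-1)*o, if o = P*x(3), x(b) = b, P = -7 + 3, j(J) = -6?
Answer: 72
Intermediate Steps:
P = -4
o = -12 (o = -4*3 = -12)
j(-1)*o = -6*(-12) = 72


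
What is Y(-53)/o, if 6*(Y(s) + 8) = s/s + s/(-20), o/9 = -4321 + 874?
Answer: 887/3722760 ≈ 0.00023826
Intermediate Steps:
o = -31023 (o = 9*(-4321 + 874) = 9*(-3447) = -31023)
Y(s) = -47/6 - s/120 (Y(s) = -8 + (s/s + s/(-20))/6 = -8 + (1 + s*(-1/20))/6 = -8 + (1 - s/20)/6 = -8 + (⅙ - s/120) = -47/6 - s/120)
Y(-53)/o = (-47/6 - 1/120*(-53))/(-31023) = (-47/6 + 53/120)*(-1/31023) = -887/120*(-1/31023) = 887/3722760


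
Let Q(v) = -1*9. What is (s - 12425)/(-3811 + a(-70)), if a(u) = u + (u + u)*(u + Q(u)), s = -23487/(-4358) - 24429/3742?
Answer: -50660237632/29268129711 ≈ -1.7309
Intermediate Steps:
s = -4643307/4076909 (s = -23487*(-1/4358) - 24429*1/3742 = 23487/4358 - 24429/3742 = -4643307/4076909 ≈ -1.1389)
Q(v) = -9
a(u) = u + 2*u*(-9 + u) (a(u) = u + (u + u)*(u - 9) = u + (2*u)*(-9 + u) = u + 2*u*(-9 + u))
(s - 12425)/(-3811 + a(-70)) = (-4643307/4076909 - 12425)/(-3811 - 70*(-17 + 2*(-70))) = -50660237632/(4076909*(-3811 - 70*(-17 - 140))) = -50660237632/(4076909*(-3811 - 70*(-157))) = -50660237632/(4076909*(-3811 + 10990)) = -50660237632/4076909/7179 = -50660237632/4076909*1/7179 = -50660237632/29268129711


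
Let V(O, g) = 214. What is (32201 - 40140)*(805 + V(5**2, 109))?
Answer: -8089841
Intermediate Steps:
(32201 - 40140)*(805 + V(5**2, 109)) = (32201 - 40140)*(805 + 214) = -7939*1019 = -8089841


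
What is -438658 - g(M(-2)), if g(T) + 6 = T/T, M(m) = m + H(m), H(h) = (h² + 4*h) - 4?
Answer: -438653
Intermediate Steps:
H(h) = -4 + h² + 4*h
M(m) = -4 + m² + 5*m (M(m) = m + (-4 + m² + 4*m) = -4 + m² + 5*m)
g(T) = -5 (g(T) = -6 + T/T = -6 + 1 = -5)
-438658 - g(M(-2)) = -438658 - 1*(-5) = -438658 + 5 = -438653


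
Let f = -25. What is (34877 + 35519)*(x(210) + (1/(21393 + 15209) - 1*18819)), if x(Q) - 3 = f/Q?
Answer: -509063723612488/384321 ≈ -1.3246e+9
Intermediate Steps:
x(Q) = 3 - 25/Q
(34877 + 35519)*(x(210) + (1/(21393 + 15209) - 1*18819)) = (34877 + 35519)*((3 - 25/210) + (1/(21393 + 15209) - 1*18819)) = 70396*((3 - 25*1/210) + (1/36602 - 18819)) = 70396*((3 - 5/42) + (1/36602 - 18819)) = 70396*(121/42 - 688813037/36602) = 70396*(-7231429678/384321) = -509063723612488/384321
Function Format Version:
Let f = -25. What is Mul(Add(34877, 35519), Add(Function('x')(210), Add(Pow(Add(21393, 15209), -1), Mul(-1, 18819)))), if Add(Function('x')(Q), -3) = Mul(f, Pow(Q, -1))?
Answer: Rational(-509063723612488, 384321) ≈ -1.3246e+9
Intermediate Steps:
Function('x')(Q) = Add(3, Mul(-25, Pow(Q, -1)))
Mul(Add(34877, 35519), Add(Function('x')(210), Add(Pow(Add(21393, 15209), -1), Mul(-1, 18819)))) = Mul(Add(34877, 35519), Add(Add(3, Mul(-25, Pow(210, -1))), Add(Pow(Add(21393, 15209), -1), Mul(-1, 18819)))) = Mul(70396, Add(Add(3, Mul(-25, Rational(1, 210))), Add(Pow(36602, -1), -18819))) = Mul(70396, Add(Add(3, Rational(-5, 42)), Add(Rational(1, 36602), -18819))) = Mul(70396, Add(Rational(121, 42), Rational(-688813037, 36602))) = Mul(70396, Rational(-7231429678, 384321)) = Rational(-509063723612488, 384321)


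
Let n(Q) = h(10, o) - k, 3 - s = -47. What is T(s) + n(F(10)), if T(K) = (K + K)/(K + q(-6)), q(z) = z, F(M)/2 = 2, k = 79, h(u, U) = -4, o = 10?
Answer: -888/11 ≈ -80.727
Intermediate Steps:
F(M) = 4 (F(M) = 2*2 = 4)
s = 50 (s = 3 - 1*(-47) = 3 + 47 = 50)
n(Q) = -83 (n(Q) = -4 - 1*79 = -4 - 79 = -83)
T(K) = 2*K/(-6 + K) (T(K) = (K + K)/(K - 6) = (2*K)/(-6 + K) = 2*K/(-6 + K))
T(s) + n(F(10)) = 2*50/(-6 + 50) - 83 = 2*50/44 - 83 = 2*50*(1/44) - 83 = 25/11 - 83 = -888/11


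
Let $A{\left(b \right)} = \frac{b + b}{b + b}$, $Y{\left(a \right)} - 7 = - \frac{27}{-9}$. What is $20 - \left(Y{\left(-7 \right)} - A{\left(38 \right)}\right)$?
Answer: $11$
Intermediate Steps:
$Y{\left(a \right)} = 10$ ($Y{\left(a \right)} = 7 - \frac{27}{-9} = 7 - -3 = 7 + 3 = 10$)
$A{\left(b \right)} = 1$ ($A{\left(b \right)} = \frac{2 b}{2 b} = 2 b \frac{1}{2 b} = 1$)
$20 - \left(Y{\left(-7 \right)} - A{\left(38 \right)}\right) = 20 - \left(10 - 1\right) = 20 - 9 = 11$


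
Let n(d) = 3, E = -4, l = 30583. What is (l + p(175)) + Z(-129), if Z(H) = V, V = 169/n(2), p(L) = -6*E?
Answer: 91990/3 ≈ 30663.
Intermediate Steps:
p(L) = 24 (p(L) = -6*(-4) = 24)
V = 169/3 ≈ 56.333
Z(H) = 169/3
(l + p(175)) + Z(-129) = (30583 + 24) + 169/3 = 30607 + 169/3 = 91990/3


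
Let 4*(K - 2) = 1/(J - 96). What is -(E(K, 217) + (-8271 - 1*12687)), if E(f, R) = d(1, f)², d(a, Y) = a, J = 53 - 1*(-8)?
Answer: 20957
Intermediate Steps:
J = 61 (J = 53 + 8 = 61)
K = 279/140 (K = 2 + 1/(4*(61 - 96)) = 2 + (¼)/(-35) = 2 + (¼)*(-1/35) = 2 - 1/140 = 279/140 ≈ 1.9929)
E(f, R) = 1 (E(f, R) = 1² = 1)
-(E(K, 217) + (-8271 - 1*12687)) = -(1 + (-8271 - 1*12687)) = -(1 + (-8271 - 12687)) = -(1 - 20958) = -1*(-20957) = 20957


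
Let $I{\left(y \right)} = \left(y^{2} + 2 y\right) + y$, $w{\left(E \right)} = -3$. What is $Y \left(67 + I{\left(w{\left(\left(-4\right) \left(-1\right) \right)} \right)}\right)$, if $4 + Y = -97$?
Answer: $-6767$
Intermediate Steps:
$Y = -101$ ($Y = -4 - 97 = -101$)
$I{\left(y \right)} = y^{2} + 3 y$
$Y \left(67 + I{\left(w{\left(\left(-4\right) \left(-1\right) \right)} \right)}\right) = - 101 \left(67 - 3 \left(3 - 3\right)\right) = - 101 \left(67 - 0\right) = - 101 \left(67 + 0\right) = \left(-101\right) 67 = -6767$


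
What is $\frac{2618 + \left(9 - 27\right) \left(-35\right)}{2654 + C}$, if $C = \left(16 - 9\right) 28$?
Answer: $\frac{1624}{1425} \approx 1.1396$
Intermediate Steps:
$C = 196$ ($C = 7 \cdot 28 = 196$)
$\frac{2618 + \left(9 - 27\right) \left(-35\right)}{2654 + C} = \frac{2618 + \left(9 - 27\right) \left(-35\right)}{2654 + 196} = \frac{2618 - -630}{2850} = \left(2618 + 630\right) \frac{1}{2850} = 3248 \cdot \frac{1}{2850} = \frac{1624}{1425}$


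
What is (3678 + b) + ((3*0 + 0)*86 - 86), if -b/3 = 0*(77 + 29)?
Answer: 3592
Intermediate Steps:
b = 0 (b = -0*(77 + 29) = -0*106 = -3*0 = 0)
(3678 + b) + ((3*0 + 0)*86 - 86) = (3678 + 0) + ((3*0 + 0)*86 - 86) = 3678 + ((0 + 0)*86 - 86) = 3678 + (0*86 - 86) = 3678 + (0 - 86) = 3678 - 86 = 3592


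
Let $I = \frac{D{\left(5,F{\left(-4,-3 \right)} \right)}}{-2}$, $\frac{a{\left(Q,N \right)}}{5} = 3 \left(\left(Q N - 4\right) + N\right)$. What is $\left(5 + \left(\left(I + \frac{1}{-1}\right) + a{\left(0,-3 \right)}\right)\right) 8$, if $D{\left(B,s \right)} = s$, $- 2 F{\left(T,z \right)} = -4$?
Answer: $-816$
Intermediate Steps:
$F{\left(T,z \right)} = 2$ ($F{\left(T,z \right)} = \left(- \frac{1}{2}\right) \left(-4\right) = 2$)
$a{\left(Q,N \right)} = -60 + 15 N + 15 N Q$ ($a{\left(Q,N \right)} = 5 \cdot 3 \left(\left(Q N - 4\right) + N\right) = 5 \cdot 3 \left(\left(N Q - 4\right) + N\right) = 5 \cdot 3 \left(\left(-4 + N Q\right) + N\right) = 5 \cdot 3 \left(-4 + N + N Q\right) = 5 \left(-12 + 3 N + 3 N Q\right) = -60 + 15 N + 15 N Q$)
$I = -1$ ($I = \frac{2}{-2} = 2 \left(- \frac{1}{2}\right) = -1$)
$\left(5 + \left(\left(I + \frac{1}{-1}\right) + a{\left(0,-3 \right)}\right)\right) 8 = \left(5 + \left(\left(-1 + \frac{1}{-1}\right) + \left(-60 + 15 \left(-3\right) + 15 \left(-3\right) 0\right)\right)\right) 8 = \left(5 - 107\right) 8 = \left(-102\right) 8 = -816$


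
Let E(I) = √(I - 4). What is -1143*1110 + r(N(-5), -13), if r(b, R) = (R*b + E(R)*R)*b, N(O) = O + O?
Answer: -1270030 + 130*I*√17 ≈ -1.27e+6 + 536.0*I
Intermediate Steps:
E(I) = √(-4 + I)
N(O) = 2*O
r(b, R) = b*(R*b + R*√(-4 + R)) (r(b, R) = (R*b + √(-4 + R)*R)*b = (R*b + R*√(-4 + R))*b = b*(R*b + R*√(-4 + R)))
-1143*1110 + r(N(-5), -13) = -1143*1110 - 13*2*(-5)*(2*(-5) + √(-4 - 13)) = -1268730 - 13*(-10)*(-10 + √(-17)) = -1268730 - 13*(-10)*(-10 + I*√17) = -1268730 + (-1300 + 130*I*√17) = -1270030 + 130*I*√17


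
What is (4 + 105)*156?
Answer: 17004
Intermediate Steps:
(4 + 105)*156 = 109*156 = 17004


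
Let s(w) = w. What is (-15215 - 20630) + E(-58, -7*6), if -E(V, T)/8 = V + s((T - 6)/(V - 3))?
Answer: -2158625/61 ≈ -35387.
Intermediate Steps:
E(V, T) = -8*V - 8*(-6 + T)/(-3 + V) (E(V, T) = -8*(V + (T - 6)/(V - 3)) = -8*(V + (-6 + T)/(-3 + V)) = -8*V - 8*(-6 + T)/(-3 + V))
(-15215 - 20630) + E(-58, -7*6) = (-15215 - 20630) + 8*(6 - (-7)*6 - 1*(-58)*(-3 - 58))/(-3 - 58) = -35845 + 8*(6 - 1*(-42) - 1*(-58)*(-61))/(-61) = -35845 + 8*(-1/61)*(6 + 42 - 3538) = -35845 + 8*(-1/61)*(-3490) = -35845 + 27920/61 = -2158625/61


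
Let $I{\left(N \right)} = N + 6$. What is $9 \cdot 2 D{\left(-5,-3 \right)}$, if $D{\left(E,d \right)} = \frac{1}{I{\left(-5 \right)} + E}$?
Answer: $- \frac{9}{2} \approx -4.5$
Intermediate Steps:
$I{\left(N \right)} = 6 + N$
$D{\left(E,d \right)} = \frac{1}{1 + E}$ ($D{\left(E,d \right)} = \frac{1}{\left(6 - 5\right) + E} = \frac{1}{1 + E}$)
$9 \cdot 2 D{\left(-5,-3 \right)} = \frac{9 \cdot 2}{1 - 5} = \frac{18}{-4} = 18 \left(- \frac{1}{4}\right) = - \frac{9}{2}$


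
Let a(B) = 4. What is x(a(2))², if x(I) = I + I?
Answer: 64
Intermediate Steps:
x(I) = 2*I
x(a(2))² = (2*4)² = 8² = 64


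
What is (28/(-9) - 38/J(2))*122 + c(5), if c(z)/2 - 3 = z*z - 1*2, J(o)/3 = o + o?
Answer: -6425/9 ≈ -713.89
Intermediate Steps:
J(o) = 6*o (J(o) = 3*(o + o) = 3*(2*o) = 6*o)
c(z) = 2 + 2*z**2 (c(z) = 6 + 2*(z*z - 1*2) = 6 + 2*(z**2 - 2) = 6 + 2*(-2 + z**2) = 6 + (-4 + 2*z**2) = 2 + 2*z**2)
(28/(-9) - 38/J(2))*122 + c(5) = (28/(-9) - 38/(6*2))*122 + (2 + 2*5**2) = (28*(-1/9) - 38/12)*122 + (2 + 2*25) = (-28/9 - 38*1/12)*122 + (2 + 50) = (-28/9 - 19/6)*122 + 52 = -113/18*122 + 52 = -6893/9 + 52 = -6425/9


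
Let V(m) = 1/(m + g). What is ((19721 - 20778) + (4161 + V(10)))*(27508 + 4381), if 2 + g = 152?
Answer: 15837384849/160 ≈ 9.8984e+7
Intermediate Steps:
g = 150 (g = -2 + 152 = 150)
V(m) = 1/(150 + m) (V(m) = 1/(m + 150) = 1/(150 + m))
((19721 - 20778) + (4161 + V(10)))*(27508 + 4381) = ((19721 - 20778) + (4161 + 1/(150 + 10)))*(27508 + 4381) = (-1057 + (4161 + 1/160))*31889 = (-1057 + 665761/160)*31889 = (496641/160)*31889 = 15837384849/160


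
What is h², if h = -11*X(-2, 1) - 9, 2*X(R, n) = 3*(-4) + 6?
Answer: 576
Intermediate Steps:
X(R, n) = -3 (X(R, n) = (3*(-4) + 6)/2 = (-12 + 6)/2 = (½)*(-6) = -3)
h = 24 (h = -11*(-3) - 9 = 33 - 9 = 24)
h² = 24² = 576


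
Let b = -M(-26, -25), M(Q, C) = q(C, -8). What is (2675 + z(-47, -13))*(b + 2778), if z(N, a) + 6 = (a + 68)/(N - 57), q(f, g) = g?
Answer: 386586753/52 ≈ 7.4344e+6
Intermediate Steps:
M(Q, C) = -8
b = 8 (b = -1*(-8) = 8)
z(N, a) = -6 + (68 + a)/(-57 + N) (z(N, a) = -6 + (a + 68)/(N - 57) = -6 + (68 + a)/(-57 + N))
(2675 + z(-47, -13))*(b + 2778) = (2675 + (410 - 13 - 6*(-47))/(-57 - 47))*(8 + 2778) = (2675 + (410 - 13 + 282)/(-104))*2786 = (2675 - 1/104*679)*2786 = (2675 - 679/104)*2786 = (277521/104)*2786 = 386586753/52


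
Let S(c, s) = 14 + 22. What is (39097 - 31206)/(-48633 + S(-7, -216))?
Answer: -7891/48597 ≈ -0.16238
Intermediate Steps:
S(c, s) = 36
(39097 - 31206)/(-48633 + S(-7, -216)) = (39097 - 31206)/(-48633 + 36) = 7891/(-48597) = 7891*(-1/48597) = -7891/48597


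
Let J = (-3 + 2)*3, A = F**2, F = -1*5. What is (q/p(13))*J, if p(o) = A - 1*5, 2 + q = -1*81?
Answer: 249/20 ≈ 12.450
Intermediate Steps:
F = -5
A = 25 (A = (-5)**2 = 25)
q = -83 (q = -2 - 1*81 = -2 - 81 = -83)
J = -3 (J = -1*3 = -3)
p(o) = 20 (p(o) = 25 - 1*5 = 25 - 5 = 20)
(q/p(13))*J = -83/20*(-3) = 249/20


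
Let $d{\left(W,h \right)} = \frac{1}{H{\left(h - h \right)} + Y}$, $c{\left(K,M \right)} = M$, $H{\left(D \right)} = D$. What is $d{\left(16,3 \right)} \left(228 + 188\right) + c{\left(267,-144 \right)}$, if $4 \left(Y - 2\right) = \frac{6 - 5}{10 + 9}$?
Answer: $\frac{9584}{153} \approx 62.641$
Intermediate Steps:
$Y = \frac{153}{76}$ ($Y = 2 + \frac{\left(6 - 5\right) \frac{1}{10 + 9}}{4} = 2 + \frac{1 \cdot \frac{1}{19}}{4} = 2 + \frac{1}{4} \cdot \frac{1}{19} = 2 + \frac{1}{76} = \frac{153}{76} \approx 2.0132$)
$d{\left(W,h \right)} = \frac{76}{153}$ ($d{\left(W,h \right)} = \frac{1}{\left(h - h\right) + \frac{153}{76}} = \frac{1}{0 + \frac{153}{76}} = \frac{1}{\frac{153}{76}} = \frac{76}{153}$)
$d{\left(16,3 \right)} \left(228 + 188\right) + c{\left(267,-144 \right)} = \frac{76 \left(228 + 188\right)}{153} - 144 = \frac{76}{153} \cdot 416 - 144 = \frac{31616}{153} - 144 = \frac{9584}{153}$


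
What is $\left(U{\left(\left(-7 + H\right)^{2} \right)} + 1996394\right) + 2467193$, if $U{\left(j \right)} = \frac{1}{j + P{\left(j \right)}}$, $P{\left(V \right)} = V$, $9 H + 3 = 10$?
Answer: $\frac{27995617745}{6272} \approx 4.4636 \cdot 10^{6}$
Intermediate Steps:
$H = \frac{7}{9}$ ($H = - \frac{1}{3} + \frac{1}{9} \cdot 10 = - \frac{1}{3} + \frac{10}{9} = \frac{7}{9} \approx 0.77778$)
$U{\left(j \right)} = \frac{1}{2 j}$ ($U{\left(j \right)} = \frac{1}{j + j} = \frac{1}{2 j}$)
$\left(U{\left(\left(-7 + H\right)^{2} \right)} + 1996394\right) + 2467193 = \left(\frac{1}{2 \left(-7 + \frac{7}{9}\right)^{2}} + 1996394\right) + 2467193 = \left(\frac{1}{2 \left(- \frac{56}{9}\right)^{2}} + 1996394\right) + 2467193 = \left(\frac{1}{2 \cdot \frac{3136}{81}} + 1996394\right) + 2467193 = \left(\frac{1}{2} \cdot \frac{81}{3136} + 1996394\right) + 2467193 = \left(\frac{81}{6272} + 1996394\right) + 2467193 = \frac{12521383249}{6272} + 2467193 = \frac{27995617745}{6272}$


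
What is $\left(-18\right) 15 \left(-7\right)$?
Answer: $1890$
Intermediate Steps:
$\left(-18\right) 15 \left(-7\right) = \left(-270\right) \left(-7\right) = 1890$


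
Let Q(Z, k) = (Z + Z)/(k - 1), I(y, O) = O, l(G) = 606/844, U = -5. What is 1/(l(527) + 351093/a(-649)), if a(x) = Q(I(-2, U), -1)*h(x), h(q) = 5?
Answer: 10550/148168821 ≈ 7.1203e-5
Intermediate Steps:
l(G) = 303/422 (l(G) = 606*(1/844) = 303/422)
Q(Z, k) = 2*Z/(-1 + k) (Q(Z, k) = (2*Z)/(-1 + k) = 2*Z/(-1 + k))
a(x) = 25 (a(x) = (2*(-5)/(-1 - 1))*5 = (2*(-5)/(-2))*5 = (2*(-5)*(-½))*5 = 5*5 = 25)
1/(l(527) + 351093/a(-649)) = 1/(303/422 + 351093/25) = 1/(148168821/10550) = 10550/148168821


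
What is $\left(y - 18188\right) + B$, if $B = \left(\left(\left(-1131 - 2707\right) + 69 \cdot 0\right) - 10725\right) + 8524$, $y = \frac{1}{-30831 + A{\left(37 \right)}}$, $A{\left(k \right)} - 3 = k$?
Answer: $- \frac{745973558}{30791} \approx -24227.0$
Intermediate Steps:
$A{\left(k \right)} = 3 + k$
$y = - \frac{1}{30791}$ ($y = \frac{1}{-30831 + \left(3 + 37\right)} = \frac{1}{-30831 + 40} = \frac{1}{-30791} = - \frac{1}{30791} \approx -3.2477 \cdot 10^{-5}$)
$B = -6039$ ($B = \left(\left(-3838 + 0\right) - 10725\right) + 8524 = \left(-3838 - 10725\right) + 8524 = -14563 + 8524 = -6039$)
$\left(y - 18188\right) + B = \left(- \frac{1}{30791} - 18188\right) - 6039 = - \frac{560026709}{30791} - 6039 = - \frac{745973558}{30791}$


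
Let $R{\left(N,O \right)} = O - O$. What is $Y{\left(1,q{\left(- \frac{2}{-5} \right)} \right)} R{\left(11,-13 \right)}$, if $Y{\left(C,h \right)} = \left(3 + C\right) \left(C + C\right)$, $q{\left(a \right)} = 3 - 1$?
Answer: $0$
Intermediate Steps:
$q{\left(a \right)} = 2$
$R{\left(N,O \right)} = 0$
$Y{\left(C,h \right)} = 2 C \left(3 + C\right)$ ($Y{\left(C,h \right)} = \left(3 + C\right) 2 C = 2 C \left(3 + C\right)$)
$Y{\left(1,q{\left(- \frac{2}{-5} \right)} \right)} R{\left(11,-13 \right)} = 2 \cdot 1 \left(3 + 1\right) 0 = 2 \cdot 1 \cdot 4 \cdot 0 = 8 \cdot 0 = 0$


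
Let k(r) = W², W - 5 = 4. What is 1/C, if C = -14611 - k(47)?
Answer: -1/14692 ≈ -6.8064e-5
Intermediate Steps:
W = 9 (W = 5 + 4 = 9)
k(r) = 81 (k(r) = 9² = 81)
C = -14692 (C = -14611 - 1*81 = -14611 - 81 = -14692)
1/C = 1/(-14692) = -1/14692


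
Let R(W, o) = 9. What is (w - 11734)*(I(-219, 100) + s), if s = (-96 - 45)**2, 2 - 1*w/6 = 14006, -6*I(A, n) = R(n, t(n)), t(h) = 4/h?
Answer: -1903621161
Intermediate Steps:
I(A, n) = -3/2 (I(A, n) = -1/6*9 = -3/2)
w = -84024 (w = 12 - 6*14006 = 12 - 84036 = -84024)
s = 19881 (s = (-141)**2 = 19881)
(w - 11734)*(I(-219, 100) + s) = (-84024 - 11734)*(-3/2 + 19881) = -95758*39759/2 = -1903621161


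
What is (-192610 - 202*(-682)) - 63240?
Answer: -118086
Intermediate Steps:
(-192610 - 202*(-682)) - 63240 = (-192610 + 137764) - 63240 = -54846 - 63240 = -118086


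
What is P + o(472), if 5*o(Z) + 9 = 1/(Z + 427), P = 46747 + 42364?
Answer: 80109171/899 ≈ 89109.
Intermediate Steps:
P = 89111
o(Z) = -9/5 + 1/(5*(427 + Z)) (o(Z) = -9/5 + 1/(5*(Z + 427)) = -9/5 + 1/(5*(427 + Z)))
P + o(472) = 89111 + (-3842 - 9*472)/(5*(427 + 472)) = 89111 + (⅕)*(-3842 - 4248)/899 = 89111 + (⅕)*(1/899)*(-8090) = 89111 - 1618/899 = 80109171/899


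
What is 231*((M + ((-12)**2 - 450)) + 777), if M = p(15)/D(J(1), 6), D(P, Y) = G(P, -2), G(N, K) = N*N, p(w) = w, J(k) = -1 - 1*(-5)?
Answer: 1744281/16 ≈ 1.0902e+5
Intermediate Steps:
J(k) = 4 (J(k) = -1 + 5 = 4)
G(N, K) = N**2
D(P, Y) = P**2
M = 15/16 (M = 15/(4**2) = 15/16 ≈ 0.93750)
231*((M + ((-12)**2 - 450)) + 777) = 231*((15/16 + ((-12)**2 - 450)) + 777) = 231*((15/16 + (144 - 450)) + 777) = 231*((15/16 - 306) + 777) = 231*(-4881/16 + 777) = 231*(7551/16) = 1744281/16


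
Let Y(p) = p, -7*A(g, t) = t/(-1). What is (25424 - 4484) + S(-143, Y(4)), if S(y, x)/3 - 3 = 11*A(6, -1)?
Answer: 146610/7 ≈ 20944.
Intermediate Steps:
A(g, t) = t/7 (A(g, t) = -t/(7*(-1)) = -t*(-1)/7 = -(-1)*t/7 = t/7)
S(y, x) = 30/7 (S(y, x) = 9 + 3*(11*((⅐)*(-1))) = 9 + 3*(11*(-⅐)) = 9 + 3*(-11/7) = 9 - 33/7 = 30/7)
(25424 - 4484) + S(-143, Y(4)) = (25424 - 4484) + 30/7 = 20940 + 30/7 = 146610/7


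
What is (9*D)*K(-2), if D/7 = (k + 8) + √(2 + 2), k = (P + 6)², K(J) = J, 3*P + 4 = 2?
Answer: -4844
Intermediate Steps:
P = -⅔ (P = -4/3 + (⅓)*2 = -4/3 + ⅔ = -⅔ ≈ -0.66667)
k = 256/9 (k = (-⅔ + 6)² = (16/3)² = 256/9 ≈ 28.444)
D = 2422/9 (D = 7*((256/9 + 8) + √(2 + 2)) = 7*(328/9 + √4) = 7*(328/9 + 2) = 7*(346/9) = 2422/9 ≈ 269.11)
(9*D)*K(-2) = (9*(2422/9))*(-2) = 2422*(-2) = -4844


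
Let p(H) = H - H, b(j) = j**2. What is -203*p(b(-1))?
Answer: 0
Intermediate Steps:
p(H) = 0
-203*p(b(-1)) = -203*0 = 0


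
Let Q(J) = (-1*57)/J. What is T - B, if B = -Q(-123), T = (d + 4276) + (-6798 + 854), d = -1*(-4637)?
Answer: 121748/41 ≈ 2969.5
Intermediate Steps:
Q(J) = -57/J
d = 4637
T = 2969 (T = (4637 + 4276) + (-6798 + 854) = 8913 - 5944 = 2969)
B = -19/41 (B = -(-57)/(-123) = -(-57)*(-1)/123 = -1*19/41 = -19/41 ≈ -0.46341)
T - B = 2969 - 1*(-19/41) = 2969 + 19/41 = 121748/41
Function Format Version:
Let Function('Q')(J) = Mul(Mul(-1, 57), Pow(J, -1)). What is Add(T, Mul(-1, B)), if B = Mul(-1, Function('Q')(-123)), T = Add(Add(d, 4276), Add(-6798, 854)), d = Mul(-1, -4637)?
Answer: Rational(121748, 41) ≈ 2969.5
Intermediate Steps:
Function('Q')(J) = Mul(-57, Pow(J, -1))
d = 4637
T = 2969 (T = Add(Add(4637, 4276), Add(-6798, 854)) = Add(8913, -5944) = 2969)
B = Rational(-19, 41) (B = Mul(-1, Mul(-57, Pow(-123, -1))) = Mul(-1, Mul(-57, Rational(-1, 123))) = Mul(-1, Rational(19, 41)) = Rational(-19, 41) ≈ -0.46341)
Add(T, Mul(-1, B)) = Add(2969, Mul(-1, Rational(-19, 41))) = Add(2969, Rational(19, 41)) = Rational(121748, 41)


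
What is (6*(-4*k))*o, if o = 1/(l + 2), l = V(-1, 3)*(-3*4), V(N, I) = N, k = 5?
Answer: -60/7 ≈ -8.5714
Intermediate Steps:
l = 12 (l = -(-3)*4 = -1*(-12) = 12)
o = 1/14 (o = 1/(12 + 2) = 1/14 ≈ 0.071429)
(6*(-4*k))*o = (6*(-4*5))*(1/14) = (6*(-20))*(1/14) = -120*1/14 = -60/7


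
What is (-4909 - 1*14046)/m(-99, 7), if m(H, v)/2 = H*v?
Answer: 18955/1386 ≈ 13.676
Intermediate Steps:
m(H, v) = 2*H*v (m(H, v) = 2*(H*v) = 2*H*v)
(-4909 - 1*14046)/m(-99, 7) = (-4909 - 1*14046)/((2*(-99)*7)) = (-4909 - 14046)/(-1386) = -18955*(-1/1386) = 18955/1386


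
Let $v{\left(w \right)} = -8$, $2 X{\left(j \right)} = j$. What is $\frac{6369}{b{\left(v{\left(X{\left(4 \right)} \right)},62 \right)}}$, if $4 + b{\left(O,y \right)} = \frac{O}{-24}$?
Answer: $-1737$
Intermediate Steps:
$X{\left(j \right)} = \frac{j}{2}$
$b{\left(O,y \right)} = -4 - \frac{O}{24}$ ($b{\left(O,y \right)} = -4 + \frac{O}{-24} = -4 + O \left(- \frac{1}{24}\right) = -4 - \frac{O}{24}$)
$\frac{6369}{b{\left(v{\left(X{\left(4 \right)} \right)},62 \right)}} = \frac{6369}{-4 - - \frac{1}{3}} = \frac{6369}{-4 + \frac{1}{3}} = \frac{6369}{- \frac{11}{3}} = 6369 \left(- \frac{3}{11}\right) = -1737$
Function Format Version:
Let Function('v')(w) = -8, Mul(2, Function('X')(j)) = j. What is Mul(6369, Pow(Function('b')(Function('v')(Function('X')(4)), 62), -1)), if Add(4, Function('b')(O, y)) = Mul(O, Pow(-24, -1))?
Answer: -1737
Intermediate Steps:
Function('X')(j) = Mul(Rational(1, 2), j)
Function('b')(O, y) = Add(-4, Mul(Rational(-1, 24), O)) (Function('b')(O, y) = Add(-4, Mul(O, Pow(-24, -1))) = Add(-4, Mul(O, Rational(-1, 24))) = Add(-4, Mul(Rational(-1, 24), O)))
Mul(6369, Pow(Function('b')(Function('v')(Function('X')(4)), 62), -1)) = Mul(6369, Pow(Add(-4, Mul(Rational(-1, 24), -8)), -1)) = Mul(6369, Pow(Add(-4, Rational(1, 3)), -1)) = Mul(6369, Pow(Rational(-11, 3), -1)) = Mul(6369, Rational(-3, 11)) = -1737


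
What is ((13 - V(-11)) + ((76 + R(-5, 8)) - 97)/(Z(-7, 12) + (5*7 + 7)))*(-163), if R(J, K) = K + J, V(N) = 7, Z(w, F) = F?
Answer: -2771/3 ≈ -923.67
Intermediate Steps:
R(J, K) = J + K
((13 - V(-11)) + ((76 + R(-5, 8)) - 97)/(Z(-7, 12) + (5*7 + 7)))*(-163) = ((13 - 1*7) + ((76 + (-5 + 8)) - 97)/(12 + (5*7 + 7)))*(-163) = ((13 - 7) + ((76 + 3) - 97)/(12 + (35 + 7)))*(-163) = (6 + (79 - 97)/(12 + 42))*(-163) = (6 - 18/54)*(-163) = (6 - 18*1/54)*(-163) = (6 - ⅓)*(-163) = (17/3)*(-163) = -2771/3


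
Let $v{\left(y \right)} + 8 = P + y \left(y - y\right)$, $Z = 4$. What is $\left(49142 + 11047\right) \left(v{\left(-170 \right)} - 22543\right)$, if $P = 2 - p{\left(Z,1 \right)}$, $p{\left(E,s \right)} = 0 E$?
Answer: $-1357201761$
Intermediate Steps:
$p{\left(E,s \right)} = 0$
$P = 2$ ($P = 2 - 0 = 2 + 0 = 2$)
$v{\left(y \right)} = -6$ ($v{\left(y \right)} = -8 + \left(2 + y \left(y - y\right)\right) = -8 + \left(2 + y 0\right) = -8 + \left(2 + 0\right) = -8 + 2 = -6$)
$\left(49142 + 11047\right) \left(v{\left(-170 \right)} - 22543\right) = \left(49142 + 11047\right) \left(-6 - 22543\right) = 60189 \left(-22549\right) = -1357201761$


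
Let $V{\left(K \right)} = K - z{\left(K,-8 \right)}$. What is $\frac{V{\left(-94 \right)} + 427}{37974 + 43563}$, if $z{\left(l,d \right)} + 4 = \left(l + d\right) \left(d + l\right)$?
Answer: $- \frac{10067}{81537} \approx -0.12347$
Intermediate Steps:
$z{\left(l,d \right)} = -4 + \left(d + l\right)^{2}$ ($z{\left(l,d \right)} = -4 + \left(l + d\right) \left(d + l\right) = -4 + \left(d + l\right) \left(d + l\right) = -4 + \left(d + l\right)^{2}$)
$V{\left(K \right)} = 4 + K - \left(-8 + K\right)^{2}$ ($V{\left(K \right)} = K - \left(-4 + \left(-8 + K\right)^{2}\right) = 4 + K - \left(-8 + K\right)^{2}$)
$\frac{V{\left(-94 \right)} + 427}{37974 + 43563} = \frac{\left(4 - 94 - \left(-8 - 94\right)^{2}\right) + 427}{37974 + 43563} = \frac{\left(4 - 94 - \left(-102\right)^{2}\right) + 427}{81537} = \left(\left(4 - 94 - 10404\right) + 427\right) \frac{1}{81537} = \left(-10494 + 427\right) \frac{1}{81537} = \left(-10067\right) \frac{1}{81537} = - \frac{10067}{81537}$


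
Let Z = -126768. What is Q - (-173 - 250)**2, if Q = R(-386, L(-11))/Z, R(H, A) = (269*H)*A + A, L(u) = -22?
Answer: -27199947/152 ≈ -1.7895e+5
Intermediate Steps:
R(H, A) = A + 269*A*H (R(H, A) = 269*A*H + A = A + 269*A*H)
Q = -2739/152 (Q = -22*(1 + 269*(-386))/(-126768) = -22*(1 - 103834)*(-1/126768) = -22*(-103833)*(-1/126768) = 2284326*(-1/126768) = -2739/152 ≈ -18.020)
Q - (-173 - 250)**2 = -2739/152 - (-173 - 250)**2 = -2739/152 - 1*(-423)**2 = -2739/152 - 1*178929 = -2739/152 - 178929 = -27199947/152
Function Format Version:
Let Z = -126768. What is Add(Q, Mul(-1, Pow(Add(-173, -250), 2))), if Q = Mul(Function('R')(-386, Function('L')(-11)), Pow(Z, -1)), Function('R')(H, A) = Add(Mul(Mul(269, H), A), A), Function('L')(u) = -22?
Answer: Rational(-27199947, 152) ≈ -1.7895e+5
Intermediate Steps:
Function('R')(H, A) = Add(A, Mul(269, A, H)) (Function('R')(H, A) = Add(Mul(269, A, H), A) = Add(A, Mul(269, A, H)))
Q = Rational(-2739, 152) (Q = Mul(Mul(-22, Add(1, Mul(269, -386))), Pow(-126768, -1)) = Mul(Mul(-22, Add(1, -103834)), Rational(-1, 126768)) = Mul(Mul(-22, -103833), Rational(-1, 126768)) = Mul(2284326, Rational(-1, 126768)) = Rational(-2739, 152) ≈ -18.020)
Add(Q, Mul(-1, Pow(Add(-173, -250), 2))) = Add(Rational(-2739, 152), Mul(-1, Pow(Add(-173, -250), 2))) = Add(Rational(-2739, 152), Mul(-1, Pow(-423, 2))) = Add(Rational(-2739, 152), Mul(-1, 178929)) = Add(Rational(-2739, 152), -178929) = Rational(-27199947, 152)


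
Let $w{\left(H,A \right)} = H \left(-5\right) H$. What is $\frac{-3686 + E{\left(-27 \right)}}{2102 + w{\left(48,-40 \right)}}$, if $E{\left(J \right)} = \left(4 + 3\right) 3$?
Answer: $\frac{3665}{9418} \approx 0.38915$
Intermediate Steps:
$E{\left(J \right)} = 21$ ($E{\left(J \right)} = 7 \cdot 3 = 21$)
$w{\left(H,A \right)} = - 5 H^{2}$ ($w{\left(H,A \right)} = - 5 H H = - 5 H^{2}$)
$\frac{-3686 + E{\left(-27 \right)}}{2102 + w{\left(48,-40 \right)}} = \frac{-3686 + 21}{2102 - 5 \cdot 48^{2}} = - \frac{3665}{2102 - 11520} = - \frac{3665}{-9418} = \left(-3665\right) \left(- \frac{1}{9418}\right) = \frac{3665}{9418}$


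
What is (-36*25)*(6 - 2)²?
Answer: -14400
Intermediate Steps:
(-36*25)*(6 - 2)² = -900*4² = -900*16 = -14400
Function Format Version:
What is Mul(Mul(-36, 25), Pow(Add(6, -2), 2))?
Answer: -14400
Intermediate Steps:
Mul(Mul(-36, 25), Pow(Add(6, -2), 2)) = Mul(-900, Pow(4, 2)) = Mul(-900, 16) = -14400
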